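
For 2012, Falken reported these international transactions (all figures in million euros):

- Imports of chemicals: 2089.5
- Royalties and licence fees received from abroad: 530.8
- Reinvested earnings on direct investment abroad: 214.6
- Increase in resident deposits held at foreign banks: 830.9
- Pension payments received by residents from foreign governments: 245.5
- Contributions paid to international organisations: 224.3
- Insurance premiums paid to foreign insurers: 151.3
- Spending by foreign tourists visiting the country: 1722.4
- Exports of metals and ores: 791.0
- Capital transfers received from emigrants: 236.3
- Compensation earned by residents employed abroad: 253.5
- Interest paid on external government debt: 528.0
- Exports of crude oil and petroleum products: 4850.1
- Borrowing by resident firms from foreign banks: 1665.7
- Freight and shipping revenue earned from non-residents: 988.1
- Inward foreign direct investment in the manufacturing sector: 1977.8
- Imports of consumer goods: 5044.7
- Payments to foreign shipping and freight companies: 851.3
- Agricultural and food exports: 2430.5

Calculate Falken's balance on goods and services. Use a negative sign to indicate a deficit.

Goods: -2089.5 - 5044.7 + 791.0 + 4850.1 + 2430.5 = 937.4
Services: -851.3 + 530.8 + 1722.4 - 151.3 + 988.1 = 2238.7
Trade balance = 937.4 + 2238.7 = 3176.1
(Excluded from the trade balance — primary income: reinvested earnings on direct investment abroad 214.6, compensation earned by residents employed abroad 253.5, interest paid on external government debt 528.0; financial account: increase in resident deposits held at foreign banks 830.9, borrowing by resident firms from foreign banks 1665.7, inward foreign direct investment in the manufacturing sector 1977.8; secondary income: pension payments received by residents from foreign governments 245.5, contributions paid to international organisations 224.3; capital account: capital transfers received from emigrants 236.3.)

3176.1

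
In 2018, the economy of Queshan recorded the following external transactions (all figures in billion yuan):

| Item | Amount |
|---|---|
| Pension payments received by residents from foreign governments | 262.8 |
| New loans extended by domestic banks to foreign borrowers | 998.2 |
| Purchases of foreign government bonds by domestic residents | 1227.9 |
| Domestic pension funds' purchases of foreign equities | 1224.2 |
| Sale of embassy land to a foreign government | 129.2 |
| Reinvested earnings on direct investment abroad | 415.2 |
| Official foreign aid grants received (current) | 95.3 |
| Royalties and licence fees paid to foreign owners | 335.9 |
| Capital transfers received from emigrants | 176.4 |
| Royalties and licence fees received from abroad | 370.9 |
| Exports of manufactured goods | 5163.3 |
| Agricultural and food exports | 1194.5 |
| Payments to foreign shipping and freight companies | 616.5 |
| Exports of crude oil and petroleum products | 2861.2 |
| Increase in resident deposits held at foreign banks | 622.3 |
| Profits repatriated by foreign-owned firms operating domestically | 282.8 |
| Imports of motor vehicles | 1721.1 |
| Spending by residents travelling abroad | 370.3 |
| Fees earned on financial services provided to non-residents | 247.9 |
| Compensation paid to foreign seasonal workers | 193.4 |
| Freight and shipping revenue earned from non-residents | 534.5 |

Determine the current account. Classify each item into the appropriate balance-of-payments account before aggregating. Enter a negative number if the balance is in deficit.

7625.6

Goods: 1194.5 - 1721.1 + 2861.2 + 5163.3 = 7497.9
Services: 247.9 - 616.5 + 534.5 - 370.3 - 335.9 + 370.9 = -169.4
Primary income: -282.8 + 415.2 - 193.4 = -61.0
Secondary income: 95.3 + 262.8 = 358.1
Current account = 7497.9 + (-169.4) + (-61.0) + 358.1 = 7625.6
(Excluded from the current account — financial account: new loans extended by domestic banks to foreign borrowers 998.2, purchases of foreign government bonds by domestic residents 1227.9, domestic pension funds' purchases of foreign equities 1224.2, increase in resident deposits held at foreign banks 622.3; capital account: sale of embassy land to a foreign government 129.2, capital transfers received from emigrants 176.4.)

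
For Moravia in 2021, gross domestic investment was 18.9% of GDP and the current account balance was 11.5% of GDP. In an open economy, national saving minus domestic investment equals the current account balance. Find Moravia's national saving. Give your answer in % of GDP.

S = I + CA = 18.9 + 11.5 = 30.4

30.4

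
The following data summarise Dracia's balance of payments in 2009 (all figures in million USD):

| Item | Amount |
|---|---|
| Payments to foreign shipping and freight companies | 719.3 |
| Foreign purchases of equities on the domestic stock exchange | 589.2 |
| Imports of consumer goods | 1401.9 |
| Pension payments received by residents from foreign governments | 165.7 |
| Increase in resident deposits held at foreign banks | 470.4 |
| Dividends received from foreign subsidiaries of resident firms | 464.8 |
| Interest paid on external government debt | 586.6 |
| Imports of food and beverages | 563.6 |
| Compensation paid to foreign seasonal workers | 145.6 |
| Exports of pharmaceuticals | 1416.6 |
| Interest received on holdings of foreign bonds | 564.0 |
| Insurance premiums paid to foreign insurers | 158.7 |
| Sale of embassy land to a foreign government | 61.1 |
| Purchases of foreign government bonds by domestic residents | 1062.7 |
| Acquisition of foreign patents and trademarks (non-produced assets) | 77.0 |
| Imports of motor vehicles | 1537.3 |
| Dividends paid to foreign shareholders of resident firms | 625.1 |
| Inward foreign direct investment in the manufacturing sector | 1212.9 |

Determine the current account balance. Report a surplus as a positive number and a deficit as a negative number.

-3127.0

Goods: -1537.3 + 1416.6 - 563.6 - 1401.9 = -2086.2
Services: -158.7 - 719.3 = -878.0
Primary income: 564.0 - 625.1 - 145.6 - 586.6 + 464.8 = -328.5
Secondary income: 165.7
Current account = (-2086.2) + (-878.0) + (-328.5) + 165.7 = -3127.0
(Excluded from the current account — financial account: foreign purchases of equities on the domestic stock exchange 589.2, increase in resident deposits held at foreign banks 470.4, purchases of foreign government bonds by domestic residents 1062.7, inward foreign direct investment in the manufacturing sector 1212.9; capital account: sale of embassy land to a foreign government 61.1, acquisition of foreign patents and trademarks (non-produced assets) 77.0.)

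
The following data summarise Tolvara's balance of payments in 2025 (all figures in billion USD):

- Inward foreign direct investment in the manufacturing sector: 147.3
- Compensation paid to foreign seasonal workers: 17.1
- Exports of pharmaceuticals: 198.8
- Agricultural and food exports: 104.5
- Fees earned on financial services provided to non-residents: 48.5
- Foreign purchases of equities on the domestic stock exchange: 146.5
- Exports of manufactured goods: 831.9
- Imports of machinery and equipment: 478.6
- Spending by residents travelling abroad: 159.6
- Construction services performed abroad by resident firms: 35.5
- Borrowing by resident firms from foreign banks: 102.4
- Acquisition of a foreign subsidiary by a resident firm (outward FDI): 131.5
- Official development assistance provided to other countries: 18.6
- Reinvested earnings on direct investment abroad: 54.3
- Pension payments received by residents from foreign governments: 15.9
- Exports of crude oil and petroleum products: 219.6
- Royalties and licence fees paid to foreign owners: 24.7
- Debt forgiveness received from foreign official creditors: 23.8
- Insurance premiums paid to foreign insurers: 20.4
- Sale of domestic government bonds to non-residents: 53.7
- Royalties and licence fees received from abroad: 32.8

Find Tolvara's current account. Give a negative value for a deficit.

822.8

Goods: 831.9 + 219.6 - 478.6 + 198.8 + 104.5 = 876.2
Services: 35.5 + 48.5 + 32.8 - 159.6 - 24.7 - 20.4 = -87.9
Primary income: 54.3 - 17.1 = 37.2
Secondary income: 15.9 - 18.6 = -2.7
Current account = 876.2 + (-87.9) + 37.2 + (-2.7) = 822.8
(Excluded from the current account — financial account: inward foreign direct investment in the manufacturing sector 147.3, foreign purchases of equities on the domestic stock exchange 146.5, borrowing by resident firms from foreign banks 102.4, acquisition of a foreign subsidiary by a resident firm (outward FDI) 131.5, sale of domestic government bonds to non-residents 53.7; capital account: debt forgiveness received from foreign official creditors 23.8.)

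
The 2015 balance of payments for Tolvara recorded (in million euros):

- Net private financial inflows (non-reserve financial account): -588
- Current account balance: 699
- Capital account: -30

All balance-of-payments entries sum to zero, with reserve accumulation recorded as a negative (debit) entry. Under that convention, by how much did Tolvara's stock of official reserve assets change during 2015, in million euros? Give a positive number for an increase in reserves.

Official reserve transactions balance = -(699 + (-30) + (-588)) = -81
An accumulation of reserves is recorded as a debit (negative entry), so the change in the stock of reserves is the negative of that balance.
Change in official reserves = -(-81) = 81

81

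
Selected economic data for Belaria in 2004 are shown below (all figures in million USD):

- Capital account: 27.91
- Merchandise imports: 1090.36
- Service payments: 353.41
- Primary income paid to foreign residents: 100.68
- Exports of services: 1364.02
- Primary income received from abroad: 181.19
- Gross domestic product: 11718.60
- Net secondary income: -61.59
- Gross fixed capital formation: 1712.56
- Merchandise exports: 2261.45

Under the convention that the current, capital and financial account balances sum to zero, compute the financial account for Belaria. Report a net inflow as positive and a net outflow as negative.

Goods balance = 2261.45 - 1090.36 = 1171.09
Services balance = 1364.02 - 353.41 = 1010.61
Trade balance (goods + services) = 1171.09 + 1010.61 = 2181.70
Net primary income = 181.19 - 100.68 = 80.51
Net secondary income = -61.59
Current account = 2181.70 + 80.51 + (-61.59) = 2200.62
Financial account = -(2200.62 + 27.91) = -2228.53

-2228.53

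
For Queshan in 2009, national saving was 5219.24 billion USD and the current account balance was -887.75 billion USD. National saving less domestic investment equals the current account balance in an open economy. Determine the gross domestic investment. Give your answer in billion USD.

6106.99

I = S - CA = 5219.24 - (-887.75) = 6106.99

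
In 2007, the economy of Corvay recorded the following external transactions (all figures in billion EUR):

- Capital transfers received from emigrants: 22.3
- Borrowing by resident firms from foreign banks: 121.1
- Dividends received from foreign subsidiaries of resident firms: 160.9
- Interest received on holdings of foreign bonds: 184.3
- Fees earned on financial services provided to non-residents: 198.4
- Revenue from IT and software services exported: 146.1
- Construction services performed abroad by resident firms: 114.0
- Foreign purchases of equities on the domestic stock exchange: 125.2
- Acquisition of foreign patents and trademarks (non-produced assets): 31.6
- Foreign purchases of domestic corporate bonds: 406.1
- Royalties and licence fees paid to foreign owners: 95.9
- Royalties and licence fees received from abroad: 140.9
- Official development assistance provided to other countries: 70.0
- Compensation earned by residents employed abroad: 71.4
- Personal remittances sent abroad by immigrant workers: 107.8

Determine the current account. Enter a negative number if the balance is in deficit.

742.3

Services: -95.9 + 146.1 + 198.4 + 114.0 + 140.9 = 503.5
Primary income: 71.4 + 184.3 + 160.9 = 416.6
Secondary income: -107.8 - 70.0 = -177.8
Current account = 503.5 + 416.6 + (-177.8) = 742.3
(Excluded from the current account — capital account: capital transfers received from emigrants 22.3, acquisition of foreign patents and trademarks (non-produced assets) 31.6; financial account: borrowing by resident firms from foreign banks 121.1, foreign purchases of equities on the domestic stock exchange 125.2, foreign purchases of domestic corporate bonds 406.1.)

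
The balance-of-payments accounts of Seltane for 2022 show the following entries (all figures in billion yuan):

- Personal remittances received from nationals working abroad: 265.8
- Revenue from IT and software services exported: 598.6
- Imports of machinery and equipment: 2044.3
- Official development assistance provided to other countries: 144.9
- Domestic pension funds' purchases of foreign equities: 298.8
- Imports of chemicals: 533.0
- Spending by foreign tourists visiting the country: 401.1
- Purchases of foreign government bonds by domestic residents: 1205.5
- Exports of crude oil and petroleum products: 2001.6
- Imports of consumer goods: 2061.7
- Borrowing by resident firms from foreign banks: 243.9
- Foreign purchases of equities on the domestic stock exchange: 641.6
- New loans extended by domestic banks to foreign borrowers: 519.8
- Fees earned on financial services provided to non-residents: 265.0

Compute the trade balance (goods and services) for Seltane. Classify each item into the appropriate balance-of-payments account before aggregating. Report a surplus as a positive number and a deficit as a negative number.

-1372.7

Goods: -533.0 + 2001.6 - 2061.7 - 2044.3 = -2637.4
Services: 401.1 + 598.6 + 265.0 = 1264.7
Trade balance = -2637.4 + 1264.7 = -1372.7
(Excluded from the trade balance — secondary income: personal remittances received from nationals working abroad 265.8, official development assistance provided to other countries 144.9; financial account: domestic pension funds' purchases of foreign equities 298.8, purchases of foreign government bonds by domestic residents 1205.5, borrowing by resident firms from foreign banks 243.9, foreign purchases of equities on the domestic stock exchange 641.6, new loans extended by domestic banks to foreign borrowers 519.8.)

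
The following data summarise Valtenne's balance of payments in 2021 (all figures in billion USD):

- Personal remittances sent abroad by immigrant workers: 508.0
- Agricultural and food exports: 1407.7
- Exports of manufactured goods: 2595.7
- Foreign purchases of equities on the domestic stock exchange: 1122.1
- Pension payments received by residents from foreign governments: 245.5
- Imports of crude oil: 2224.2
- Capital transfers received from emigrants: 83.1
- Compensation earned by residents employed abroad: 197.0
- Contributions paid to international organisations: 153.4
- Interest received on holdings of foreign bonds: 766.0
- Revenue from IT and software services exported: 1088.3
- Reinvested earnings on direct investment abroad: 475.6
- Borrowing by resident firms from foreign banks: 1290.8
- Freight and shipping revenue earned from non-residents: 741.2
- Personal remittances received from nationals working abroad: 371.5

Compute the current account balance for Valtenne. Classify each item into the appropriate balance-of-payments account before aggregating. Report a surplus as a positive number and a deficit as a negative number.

Goods: -2224.2 + 1407.7 + 2595.7 = 1779.2
Services: 741.2 + 1088.3 = 1829.5
Primary income: 475.6 + 766.0 + 197.0 = 1438.6
Secondary income: 371.5 + 245.5 - 508.0 - 153.4 = -44.4
Current account = 1779.2 + 1829.5 + 1438.6 + (-44.4) = 5002.9
(Excluded from the current account — financial account: foreign purchases of equities on the domestic stock exchange 1122.1, borrowing by resident firms from foreign banks 1290.8; capital account: capital transfers received from emigrants 83.1.)

5002.9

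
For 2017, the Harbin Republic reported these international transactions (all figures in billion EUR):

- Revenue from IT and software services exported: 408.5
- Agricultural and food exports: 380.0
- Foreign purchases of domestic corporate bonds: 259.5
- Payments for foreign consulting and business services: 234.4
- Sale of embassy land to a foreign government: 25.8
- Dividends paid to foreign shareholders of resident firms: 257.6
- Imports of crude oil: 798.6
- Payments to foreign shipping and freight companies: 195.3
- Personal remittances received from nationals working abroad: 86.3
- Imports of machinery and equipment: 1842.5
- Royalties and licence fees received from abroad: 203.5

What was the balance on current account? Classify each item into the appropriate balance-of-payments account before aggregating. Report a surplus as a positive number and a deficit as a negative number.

-2250.1

Goods: -798.6 - 1842.5 + 380.0 = -2261.1
Services: -195.3 + 203.5 - 234.4 + 408.5 = 182.3
Primary income: -257.6
Secondary income: 86.3
Current account = (-2261.1) + 182.3 + (-257.6) + 86.3 = -2250.1
(Excluded from the current account — financial account: foreign purchases of domestic corporate bonds 259.5; capital account: sale of embassy land to a foreign government 25.8.)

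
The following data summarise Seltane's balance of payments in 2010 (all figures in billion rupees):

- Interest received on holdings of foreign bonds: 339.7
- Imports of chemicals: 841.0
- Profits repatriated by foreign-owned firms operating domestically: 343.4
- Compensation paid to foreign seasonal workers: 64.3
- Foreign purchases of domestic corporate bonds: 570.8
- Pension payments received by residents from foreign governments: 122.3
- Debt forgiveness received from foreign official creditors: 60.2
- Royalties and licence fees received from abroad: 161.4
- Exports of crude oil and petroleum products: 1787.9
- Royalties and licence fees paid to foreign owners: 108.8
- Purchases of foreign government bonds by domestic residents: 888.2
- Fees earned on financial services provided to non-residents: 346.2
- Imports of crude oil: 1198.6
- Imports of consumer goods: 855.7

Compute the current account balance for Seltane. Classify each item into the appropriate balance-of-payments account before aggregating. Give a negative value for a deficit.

-654.3

Goods: -1198.6 - 855.7 + 1787.9 - 841.0 = -1107.4
Services: 346.2 - 108.8 + 161.4 = 398.8
Primary income: -343.4 - 64.3 + 339.7 = -68.0
Secondary income: 122.3
Current account = (-1107.4) + 398.8 + (-68.0) + 122.3 = -654.3
(Excluded from the current account — financial account: foreign purchases of domestic corporate bonds 570.8, purchases of foreign government bonds by domestic residents 888.2; capital account: debt forgiveness received from foreign official creditors 60.2.)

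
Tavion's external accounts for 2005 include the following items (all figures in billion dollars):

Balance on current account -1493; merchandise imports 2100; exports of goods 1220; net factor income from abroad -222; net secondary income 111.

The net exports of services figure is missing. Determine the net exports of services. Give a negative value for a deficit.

Current account = goods balance + services balance + net primary income + net secondary income
Sum of the known components = -991
Net exports of services = CA - (known components) = -1493 - (-991) = -502

-502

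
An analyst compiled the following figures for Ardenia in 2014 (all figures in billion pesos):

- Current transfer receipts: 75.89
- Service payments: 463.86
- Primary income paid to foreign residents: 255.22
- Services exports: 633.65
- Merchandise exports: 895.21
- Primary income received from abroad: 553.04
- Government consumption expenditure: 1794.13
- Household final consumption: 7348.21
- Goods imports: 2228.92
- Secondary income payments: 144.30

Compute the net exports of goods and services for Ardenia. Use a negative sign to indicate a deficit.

-1163.92

Goods balance = 895.21 - 2228.92 = -1333.71
Services balance = 633.65 - 463.86 = 169.79
Trade balance (goods + services) = -1333.71 + 169.79 = -1163.92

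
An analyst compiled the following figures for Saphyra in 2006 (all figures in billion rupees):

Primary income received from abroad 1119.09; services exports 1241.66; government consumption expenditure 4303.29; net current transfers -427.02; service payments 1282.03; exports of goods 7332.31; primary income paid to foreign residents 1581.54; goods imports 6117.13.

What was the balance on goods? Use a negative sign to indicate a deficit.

Goods balance = 7332.31 - 6117.13 = 1215.18

1215.18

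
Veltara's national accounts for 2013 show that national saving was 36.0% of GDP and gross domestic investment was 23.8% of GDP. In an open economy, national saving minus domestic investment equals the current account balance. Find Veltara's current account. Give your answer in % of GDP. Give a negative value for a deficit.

CA = S - I = 36.0 - 23.8 = 12.2

12.2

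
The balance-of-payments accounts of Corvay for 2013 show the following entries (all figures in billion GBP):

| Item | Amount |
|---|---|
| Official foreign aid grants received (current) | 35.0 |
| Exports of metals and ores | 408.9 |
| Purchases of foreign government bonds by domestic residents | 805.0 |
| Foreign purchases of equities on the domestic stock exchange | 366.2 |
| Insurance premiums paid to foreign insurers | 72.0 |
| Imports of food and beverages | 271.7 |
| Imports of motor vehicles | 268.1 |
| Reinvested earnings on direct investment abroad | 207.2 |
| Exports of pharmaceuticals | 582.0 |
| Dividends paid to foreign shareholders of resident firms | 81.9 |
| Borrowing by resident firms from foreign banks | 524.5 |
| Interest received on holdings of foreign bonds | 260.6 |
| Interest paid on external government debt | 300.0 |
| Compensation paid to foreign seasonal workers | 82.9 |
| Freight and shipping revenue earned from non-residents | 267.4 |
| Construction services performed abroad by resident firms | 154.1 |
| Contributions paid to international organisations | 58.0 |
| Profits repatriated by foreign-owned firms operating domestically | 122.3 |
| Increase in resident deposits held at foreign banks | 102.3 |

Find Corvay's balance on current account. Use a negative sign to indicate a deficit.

658.3

Goods: 408.9 - 268.1 - 271.7 + 582.0 = 451.1
Services: 154.1 - 72.0 + 267.4 = 349.5
Primary income: 207.2 - 81.9 - 82.9 - 122.3 - 300.0 + 260.6 = -119.3
Secondary income: 35.0 - 58.0 = -23.0
Current account = 451.1 + 349.5 + (-119.3) + (-23.0) = 658.3
(Excluded from the current account — financial account: purchases of foreign government bonds by domestic residents 805.0, foreign purchases of equities on the domestic stock exchange 366.2, borrowing by resident firms from foreign banks 524.5, increase in resident deposits held at foreign banks 102.3.)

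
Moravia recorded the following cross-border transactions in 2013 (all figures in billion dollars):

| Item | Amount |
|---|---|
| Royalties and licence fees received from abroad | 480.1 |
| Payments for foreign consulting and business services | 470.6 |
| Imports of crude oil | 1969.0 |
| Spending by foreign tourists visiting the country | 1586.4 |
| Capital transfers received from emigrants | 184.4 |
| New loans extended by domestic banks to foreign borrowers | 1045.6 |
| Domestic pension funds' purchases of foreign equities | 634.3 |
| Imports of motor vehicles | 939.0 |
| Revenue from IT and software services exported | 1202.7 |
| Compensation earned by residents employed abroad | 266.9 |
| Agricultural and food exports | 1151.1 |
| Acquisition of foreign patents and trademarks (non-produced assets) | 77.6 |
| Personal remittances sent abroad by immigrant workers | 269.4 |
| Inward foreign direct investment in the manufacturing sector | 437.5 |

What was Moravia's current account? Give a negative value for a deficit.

Goods: -939.0 - 1969.0 + 1151.1 = -1756.9
Services: 480.1 + 1586.4 + 1202.7 - 470.6 = 2798.6
Primary income: 266.9
Secondary income: -269.4
Current account = (-1756.9) + 2798.6 + 266.9 + (-269.4) = 1039.2
(Excluded from the current account — capital account: capital transfers received from emigrants 184.4, acquisition of foreign patents and trademarks (non-produced assets) 77.6; financial account: new loans extended by domestic banks to foreign borrowers 1045.6, domestic pension funds' purchases of foreign equities 634.3, inward foreign direct investment in the manufacturing sector 437.5.)

1039.2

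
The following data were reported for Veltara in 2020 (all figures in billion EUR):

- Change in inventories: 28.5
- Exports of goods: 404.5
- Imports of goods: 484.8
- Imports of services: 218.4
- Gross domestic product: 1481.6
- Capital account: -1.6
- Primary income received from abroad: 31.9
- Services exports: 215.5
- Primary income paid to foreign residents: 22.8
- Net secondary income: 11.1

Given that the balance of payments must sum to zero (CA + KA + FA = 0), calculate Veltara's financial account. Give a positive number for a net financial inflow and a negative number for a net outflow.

64.6

Goods balance = 404.5 - 484.8 = -80.3
Services balance = 215.5 - 218.4 = -2.9
Trade balance (goods + services) = -80.3 + (-2.9) = -83.2
Net primary income = 31.9 - 22.8 = 9.1
Net secondary income = 11.1
Current account = -83.2 + 9.1 + 11.1 = -63.0
Financial account = -(-63.0 + (-1.6)) = 64.6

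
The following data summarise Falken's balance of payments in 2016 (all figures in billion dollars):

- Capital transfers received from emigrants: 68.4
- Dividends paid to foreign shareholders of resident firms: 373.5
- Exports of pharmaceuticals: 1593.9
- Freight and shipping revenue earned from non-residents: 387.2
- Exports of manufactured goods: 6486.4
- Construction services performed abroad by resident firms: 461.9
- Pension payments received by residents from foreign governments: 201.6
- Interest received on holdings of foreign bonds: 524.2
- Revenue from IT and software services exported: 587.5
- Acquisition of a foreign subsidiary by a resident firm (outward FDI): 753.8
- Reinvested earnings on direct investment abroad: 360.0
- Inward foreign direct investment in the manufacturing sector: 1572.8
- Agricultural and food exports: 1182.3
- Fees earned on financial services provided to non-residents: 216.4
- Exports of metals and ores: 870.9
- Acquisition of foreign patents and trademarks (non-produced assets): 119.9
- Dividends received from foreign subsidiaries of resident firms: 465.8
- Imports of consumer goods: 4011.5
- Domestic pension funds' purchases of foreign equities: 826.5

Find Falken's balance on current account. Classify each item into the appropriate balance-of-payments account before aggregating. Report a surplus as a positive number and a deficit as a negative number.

Goods: -4011.5 + 1593.9 + 6486.4 + 870.9 + 1182.3 = 6122.0
Services: 587.5 + 461.9 + 216.4 + 387.2 = 1653.0
Primary income: 360.0 + 524.2 - 373.5 + 465.8 = 976.5
Secondary income: 201.6
Current account = 6122.0 + 1653.0 + 976.5 + 201.6 = 8953.1
(Excluded from the current account — capital account: capital transfers received from emigrants 68.4, acquisition of foreign patents and trademarks (non-produced assets) 119.9; financial account: acquisition of a foreign subsidiary by a resident firm (outward FDI) 753.8, inward foreign direct investment in the manufacturing sector 1572.8, domestic pension funds' purchases of foreign equities 826.5.)

8953.1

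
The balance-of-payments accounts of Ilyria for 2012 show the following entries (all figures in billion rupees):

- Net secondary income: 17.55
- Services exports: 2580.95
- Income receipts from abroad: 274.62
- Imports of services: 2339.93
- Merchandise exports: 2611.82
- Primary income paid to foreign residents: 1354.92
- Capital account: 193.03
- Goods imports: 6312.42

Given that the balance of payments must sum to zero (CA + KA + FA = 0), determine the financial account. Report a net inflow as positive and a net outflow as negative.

4329.30

Goods balance = 2611.82 - 6312.42 = -3700.60
Services balance = 2580.95 - 2339.93 = 241.02
Trade balance (goods + services) = -3700.60 + 241.02 = -3459.58
Net primary income = 274.62 - 1354.92 = -1080.30
Net secondary income = 17.55
Current account = -3459.58 + (-1080.30) + 17.55 = -4522.33
Financial account = -(-4522.33 + 193.03) = 4329.30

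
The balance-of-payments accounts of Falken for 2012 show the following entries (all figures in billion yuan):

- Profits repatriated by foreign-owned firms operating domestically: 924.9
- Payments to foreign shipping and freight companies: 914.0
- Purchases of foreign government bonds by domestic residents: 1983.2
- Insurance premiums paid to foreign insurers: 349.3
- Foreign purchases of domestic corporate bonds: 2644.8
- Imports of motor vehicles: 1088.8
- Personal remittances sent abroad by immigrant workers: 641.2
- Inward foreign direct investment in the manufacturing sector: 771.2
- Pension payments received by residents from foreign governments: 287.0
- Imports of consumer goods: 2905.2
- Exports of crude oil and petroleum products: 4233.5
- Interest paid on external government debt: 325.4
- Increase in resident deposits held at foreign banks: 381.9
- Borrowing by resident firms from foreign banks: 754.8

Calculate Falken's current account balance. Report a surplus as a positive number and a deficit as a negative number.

-2628.3

Goods: -2905.2 - 1088.8 + 4233.5 = 239.5
Services: -349.3 - 914.0 = -1263.3
Primary income: -325.4 - 924.9 = -1250.3
Secondary income: -641.2 + 287.0 = -354.2
Current account = 239.5 + (-1263.3) + (-1250.3) + (-354.2) = -2628.3
(Excluded from the current account — financial account: purchases of foreign government bonds by domestic residents 1983.2, foreign purchases of domestic corporate bonds 2644.8, inward foreign direct investment in the manufacturing sector 771.2, increase in resident deposits held at foreign banks 381.9, borrowing by resident firms from foreign banks 754.8.)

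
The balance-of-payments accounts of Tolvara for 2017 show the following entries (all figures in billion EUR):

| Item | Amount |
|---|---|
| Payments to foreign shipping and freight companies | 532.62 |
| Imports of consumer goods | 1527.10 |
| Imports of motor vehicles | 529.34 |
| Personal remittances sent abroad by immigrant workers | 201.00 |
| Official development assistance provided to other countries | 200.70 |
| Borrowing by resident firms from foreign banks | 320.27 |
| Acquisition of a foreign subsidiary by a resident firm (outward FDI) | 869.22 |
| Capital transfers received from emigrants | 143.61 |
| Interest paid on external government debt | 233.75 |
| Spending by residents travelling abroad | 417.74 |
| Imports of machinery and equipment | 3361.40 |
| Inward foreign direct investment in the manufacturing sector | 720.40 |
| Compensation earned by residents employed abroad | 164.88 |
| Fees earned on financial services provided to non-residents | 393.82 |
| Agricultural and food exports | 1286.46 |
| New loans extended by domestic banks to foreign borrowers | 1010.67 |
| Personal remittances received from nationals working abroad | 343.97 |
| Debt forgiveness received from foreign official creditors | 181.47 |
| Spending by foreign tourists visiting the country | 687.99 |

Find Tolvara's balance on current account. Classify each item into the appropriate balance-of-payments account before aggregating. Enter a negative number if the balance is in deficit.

-4126.53

Goods: -529.34 - 1527.10 + 1286.46 - 3361.40 = -4131.38
Services: -532.62 + 393.82 - 417.74 + 687.99 = 131.45
Primary income: 164.88 - 233.75 = -68.87
Secondary income: 343.97 - 201.00 - 200.70 = -57.73
Current account = (-4131.38) + 131.45 + (-68.87) + (-57.73) = -4126.53
(Excluded from the current account — financial account: borrowing by resident firms from foreign banks 320.27, acquisition of a foreign subsidiary by a resident firm (outward FDI) 869.22, inward foreign direct investment in the manufacturing sector 720.40, new loans extended by domestic banks to foreign borrowers 1010.67; capital account: capital transfers received from emigrants 143.61, debt forgiveness received from foreign official creditors 181.47.)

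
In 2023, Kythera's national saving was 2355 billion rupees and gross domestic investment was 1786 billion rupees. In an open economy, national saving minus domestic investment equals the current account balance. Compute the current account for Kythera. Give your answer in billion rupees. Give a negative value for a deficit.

S - I = CA (net lending to the rest of the world).
CA = S - I = 2355 - 1786 = 569

569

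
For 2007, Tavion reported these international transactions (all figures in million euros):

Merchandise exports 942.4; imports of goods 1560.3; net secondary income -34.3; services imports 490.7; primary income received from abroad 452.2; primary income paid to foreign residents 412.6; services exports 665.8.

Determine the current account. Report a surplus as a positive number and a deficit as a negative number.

Goods balance = 942.4 - 1560.3 = -617.9
Services balance = 665.8 - 490.7 = 175.1
Trade balance (goods + services) = -617.9 + 175.1 = -442.8
Net primary income = 452.2 - 412.6 = 39.6
Net secondary income = -34.3
Current account = -442.8 + 39.6 + (-34.3) = -437.5

-437.5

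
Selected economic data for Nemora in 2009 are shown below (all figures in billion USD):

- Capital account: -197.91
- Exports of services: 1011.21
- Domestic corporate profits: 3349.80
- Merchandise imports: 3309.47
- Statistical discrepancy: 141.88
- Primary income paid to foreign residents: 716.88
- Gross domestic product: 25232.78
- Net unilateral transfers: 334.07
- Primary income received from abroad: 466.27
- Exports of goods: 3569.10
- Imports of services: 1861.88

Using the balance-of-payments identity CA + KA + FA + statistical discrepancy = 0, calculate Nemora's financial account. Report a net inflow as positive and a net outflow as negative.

563.61

Goods balance = 3569.10 - 3309.47 = 259.63
Services balance = 1011.21 - 1861.88 = -850.67
Trade balance (goods + services) = 259.63 + (-850.67) = -591.04
Net primary income = 466.27 - 716.88 = -250.61
Net secondary income = 334.07
Current account = -591.04 + (-250.61) + 334.07 = -507.58
Financial account = -(-507.58 + (-197.91) + 141.88) = 563.61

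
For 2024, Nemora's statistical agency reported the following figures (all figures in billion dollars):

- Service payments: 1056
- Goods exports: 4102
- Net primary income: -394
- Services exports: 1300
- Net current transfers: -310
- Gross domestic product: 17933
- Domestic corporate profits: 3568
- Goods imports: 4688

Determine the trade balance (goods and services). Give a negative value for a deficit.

-342

Goods balance = 4102 - 4688 = -586
Services balance = 1300 - 1056 = 244
Trade balance (goods + services) = -586 + 244 = -342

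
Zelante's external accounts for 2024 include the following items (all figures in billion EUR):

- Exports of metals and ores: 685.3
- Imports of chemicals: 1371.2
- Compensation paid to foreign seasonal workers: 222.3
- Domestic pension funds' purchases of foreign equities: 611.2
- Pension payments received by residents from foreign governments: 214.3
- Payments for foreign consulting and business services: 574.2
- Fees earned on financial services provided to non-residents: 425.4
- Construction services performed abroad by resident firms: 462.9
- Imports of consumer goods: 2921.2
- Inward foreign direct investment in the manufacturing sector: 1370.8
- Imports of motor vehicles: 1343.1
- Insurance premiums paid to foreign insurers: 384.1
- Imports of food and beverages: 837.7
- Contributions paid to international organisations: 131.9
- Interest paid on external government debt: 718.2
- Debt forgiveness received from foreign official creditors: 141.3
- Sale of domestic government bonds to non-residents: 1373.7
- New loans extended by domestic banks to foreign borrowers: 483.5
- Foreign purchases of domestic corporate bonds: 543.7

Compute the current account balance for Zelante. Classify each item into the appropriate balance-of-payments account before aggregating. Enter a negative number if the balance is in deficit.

-6716.0

Goods: -2921.2 - 837.7 + 685.3 - 1371.2 - 1343.1 = -5787.9
Services: -384.1 + 425.4 - 574.2 + 462.9 = -70.0
Primary income: -718.2 - 222.3 = -940.5
Secondary income: 214.3 - 131.9 = 82.4
Current account = (-5787.9) + (-70.0) + (-940.5) + 82.4 = -6716.0
(Excluded from the current account — financial account: domestic pension funds' purchases of foreign equities 611.2, inward foreign direct investment in the manufacturing sector 1370.8, sale of domestic government bonds to non-residents 1373.7, new loans extended by domestic banks to foreign borrowers 483.5, foreign purchases of domestic corporate bonds 543.7; capital account: debt forgiveness received from foreign official creditors 141.3.)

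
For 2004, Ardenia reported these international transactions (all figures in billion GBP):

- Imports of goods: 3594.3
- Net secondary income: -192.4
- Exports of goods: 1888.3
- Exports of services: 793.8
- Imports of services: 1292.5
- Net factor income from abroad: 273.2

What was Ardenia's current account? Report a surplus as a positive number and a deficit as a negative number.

-2123.9

Goods balance = 1888.3 - 3594.3 = -1706.0
Services balance = 793.8 - 1292.5 = -498.7
Trade balance (goods + services) = -1706.0 + (-498.7) = -2204.7
Net primary income = 273.2
Net secondary income = -192.4
Current account = -2204.7 + 273.2 + (-192.4) = -2123.9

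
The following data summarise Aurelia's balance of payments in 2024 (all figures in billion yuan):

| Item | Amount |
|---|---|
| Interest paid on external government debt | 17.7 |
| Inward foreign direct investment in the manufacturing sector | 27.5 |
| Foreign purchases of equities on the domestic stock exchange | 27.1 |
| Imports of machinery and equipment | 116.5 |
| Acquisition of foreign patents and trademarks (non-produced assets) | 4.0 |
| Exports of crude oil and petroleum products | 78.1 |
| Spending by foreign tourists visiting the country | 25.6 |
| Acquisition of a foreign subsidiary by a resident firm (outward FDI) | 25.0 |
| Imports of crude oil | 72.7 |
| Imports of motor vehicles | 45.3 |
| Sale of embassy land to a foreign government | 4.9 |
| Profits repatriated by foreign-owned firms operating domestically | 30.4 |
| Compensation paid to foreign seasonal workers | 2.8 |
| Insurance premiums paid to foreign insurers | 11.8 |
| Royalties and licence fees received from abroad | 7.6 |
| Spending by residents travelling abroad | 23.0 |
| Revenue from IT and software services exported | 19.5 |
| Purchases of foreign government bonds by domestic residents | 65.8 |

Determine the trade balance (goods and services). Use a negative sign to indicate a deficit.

-138.5

Goods: 78.1 - 72.7 - 116.5 - 45.3 = -156.4
Services: -11.8 + 7.6 - 23.0 + 25.6 + 19.5 = 17.9
Trade balance = -156.4 + 17.9 = -138.5
(Excluded from the trade balance — primary income: interest paid on external government debt 17.7, profits repatriated by foreign-owned firms operating domestically 30.4, compensation paid to foreign seasonal workers 2.8; financial account: inward foreign direct investment in the manufacturing sector 27.5, foreign purchases of equities on the domestic stock exchange 27.1, acquisition of a foreign subsidiary by a resident firm (outward FDI) 25.0, purchases of foreign government bonds by domestic residents 65.8; capital account: acquisition of foreign patents and trademarks (non-produced assets) 4.0, sale of embassy land to a foreign government 4.9.)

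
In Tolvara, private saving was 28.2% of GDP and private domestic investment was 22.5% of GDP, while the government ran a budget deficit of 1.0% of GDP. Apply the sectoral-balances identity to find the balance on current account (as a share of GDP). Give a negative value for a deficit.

By the sectoral-balances identity, CA = (S_private - I) + (T - G).
Private balance = 28.2 - 22.5 = 5.7
Government balance (T - G) = -1.0
CA = 5.7 + (-1.0) = 4.7

4.7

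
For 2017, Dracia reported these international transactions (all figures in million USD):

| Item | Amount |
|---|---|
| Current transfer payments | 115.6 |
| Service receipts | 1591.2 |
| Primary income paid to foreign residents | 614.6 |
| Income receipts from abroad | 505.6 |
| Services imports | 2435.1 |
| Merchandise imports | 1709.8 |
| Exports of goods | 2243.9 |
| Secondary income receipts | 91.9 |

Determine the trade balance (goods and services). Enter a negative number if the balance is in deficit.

Goods balance = 2243.9 - 1709.8 = 534.1
Services balance = 1591.2 - 2435.1 = -843.9
Trade balance (goods + services) = 534.1 + (-843.9) = -309.8

-309.8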